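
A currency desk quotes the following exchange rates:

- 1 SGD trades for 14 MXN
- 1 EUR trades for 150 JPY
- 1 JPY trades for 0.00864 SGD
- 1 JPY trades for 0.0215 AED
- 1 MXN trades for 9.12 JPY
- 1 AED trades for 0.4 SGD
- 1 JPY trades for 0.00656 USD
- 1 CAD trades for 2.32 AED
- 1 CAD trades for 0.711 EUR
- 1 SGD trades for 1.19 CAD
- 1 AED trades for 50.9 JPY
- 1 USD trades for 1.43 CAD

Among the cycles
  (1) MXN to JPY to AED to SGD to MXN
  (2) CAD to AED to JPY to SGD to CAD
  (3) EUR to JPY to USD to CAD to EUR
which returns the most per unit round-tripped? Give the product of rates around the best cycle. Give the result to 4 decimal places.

1.2141

(1) 9.12 × 0.0215 × 0.4 × 14 = 1.09805
(2) 2.32 × 50.9 × 0.00864 × 1.19 = 1.21413
(3) 150 × 0.00656 × 1.43 × 0.711 = 1.00046
Highest is cycle (2) at 1.2141 (>1, arbitrage).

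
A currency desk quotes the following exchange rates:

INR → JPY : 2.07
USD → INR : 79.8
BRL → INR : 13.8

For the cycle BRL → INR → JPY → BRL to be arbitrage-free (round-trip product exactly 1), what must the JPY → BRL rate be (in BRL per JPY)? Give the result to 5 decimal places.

Known legs of the cycle: 13.8 × 2.07 = 28.566
For no arbitrage the full-cycle product must be 1, so the missing rate is 1 / 28.566 ≈ 0.0350067.

0.03501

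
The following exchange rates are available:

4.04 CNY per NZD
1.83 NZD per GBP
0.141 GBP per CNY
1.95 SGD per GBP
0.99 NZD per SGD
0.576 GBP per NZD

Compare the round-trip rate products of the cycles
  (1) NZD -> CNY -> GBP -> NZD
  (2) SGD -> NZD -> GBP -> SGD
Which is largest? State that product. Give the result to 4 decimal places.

1.1120

(1) 4.04 × 0.141 × 1.83 = 1.04244
(2) 0.99 × 0.576 × 1.95 = 1.11197
Highest is cycle (2) at 1.1120 (>1, arbitrage).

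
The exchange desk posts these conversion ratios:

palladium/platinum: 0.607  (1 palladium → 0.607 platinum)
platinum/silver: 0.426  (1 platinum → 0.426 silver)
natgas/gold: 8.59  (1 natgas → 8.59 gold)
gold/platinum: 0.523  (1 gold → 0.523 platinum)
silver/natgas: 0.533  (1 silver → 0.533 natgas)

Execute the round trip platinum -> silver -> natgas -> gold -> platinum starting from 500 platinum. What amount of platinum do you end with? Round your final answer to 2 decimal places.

510.04

500 platinum × 0.426 = 213 silver
213 silver × 0.533 = 113.529 natgas
113.529 natgas × 8.59 = 975.21411 gold
975.21411 gold × 0.523 = 510.03697953 platinum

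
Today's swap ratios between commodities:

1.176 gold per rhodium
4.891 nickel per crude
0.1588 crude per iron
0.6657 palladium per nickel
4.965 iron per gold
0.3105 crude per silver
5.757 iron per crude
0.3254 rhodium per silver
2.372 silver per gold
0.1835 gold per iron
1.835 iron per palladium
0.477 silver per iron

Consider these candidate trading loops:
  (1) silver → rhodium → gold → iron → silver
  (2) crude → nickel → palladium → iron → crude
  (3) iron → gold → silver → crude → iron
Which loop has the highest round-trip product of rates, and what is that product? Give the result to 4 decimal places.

0.9488

(1) 0.3254 × 1.176 × 4.965 × 0.477 = 0.90628
(2) 4.891 × 0.6657 × 1.835 × 0.1588 = 0.94877
(3) 0.1835 × 2.372 × 0.3105 × 5.757 = 0.77805
Highest is cycle (2) at 0.9488 (≤1, no arbitrage).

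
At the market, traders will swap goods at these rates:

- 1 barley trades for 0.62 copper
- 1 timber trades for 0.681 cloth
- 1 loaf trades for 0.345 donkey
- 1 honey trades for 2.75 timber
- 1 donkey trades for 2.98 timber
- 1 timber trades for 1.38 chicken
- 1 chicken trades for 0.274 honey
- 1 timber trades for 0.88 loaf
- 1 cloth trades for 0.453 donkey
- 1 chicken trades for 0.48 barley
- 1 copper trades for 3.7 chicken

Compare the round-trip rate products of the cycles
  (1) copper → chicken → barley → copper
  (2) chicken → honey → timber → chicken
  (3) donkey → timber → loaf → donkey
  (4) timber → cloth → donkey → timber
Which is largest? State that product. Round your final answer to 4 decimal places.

(1) 3.7 × 0.48 × 0.62 = 1.10112
(2) 0.274 × 2.75 × 1.38 = 1.03983
(3) 2.98 × 0.88 × 0.345 = 0.90473
(4) 0.681 × 0.453 × 2.98 = 0.91931
Highest is cycle (1) at 1.1011 (>1, arbitrage).

1.1011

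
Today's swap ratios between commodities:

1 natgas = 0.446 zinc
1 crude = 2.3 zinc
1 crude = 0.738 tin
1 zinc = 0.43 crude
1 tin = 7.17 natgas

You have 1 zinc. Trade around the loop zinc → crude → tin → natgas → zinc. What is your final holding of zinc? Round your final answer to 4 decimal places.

1.0148

1 zinc × 0.43 = 0.43 crude
0.43 crude × 0.738 = 0.31734 tin
0.31734 tin × 7.17 = 2.2753278 natgas
2.2753278 natgas × 0.446 = 1.0147961988 zinc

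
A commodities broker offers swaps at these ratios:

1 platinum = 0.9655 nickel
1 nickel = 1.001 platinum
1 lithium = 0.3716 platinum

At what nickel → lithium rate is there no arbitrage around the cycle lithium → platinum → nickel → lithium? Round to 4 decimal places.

Known legs of the cycle: 0.3716 × 0.9655 = 0.3587798
For no arbitrage the full-cycle product must be 1, so the missing rate is 1 / 0.3587798 ≈ 2.787225.

2.7872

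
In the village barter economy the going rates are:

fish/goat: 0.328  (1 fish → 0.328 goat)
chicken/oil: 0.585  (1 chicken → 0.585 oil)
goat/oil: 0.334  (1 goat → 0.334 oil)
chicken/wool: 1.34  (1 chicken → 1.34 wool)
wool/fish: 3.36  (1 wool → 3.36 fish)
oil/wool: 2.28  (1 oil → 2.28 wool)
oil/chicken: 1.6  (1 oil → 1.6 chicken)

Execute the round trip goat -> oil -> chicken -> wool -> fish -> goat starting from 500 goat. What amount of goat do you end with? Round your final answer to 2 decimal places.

500 goat × 0.334 = 167 oil
167 oil × 1.6 = 267.2 chicken
267.2 chicken × 1.34 = 358.048 wool
358.048 wool × 3.36 = 1203.04128 fish
1203.04128 fish × 0.328 = 394.59753984 goat

394.60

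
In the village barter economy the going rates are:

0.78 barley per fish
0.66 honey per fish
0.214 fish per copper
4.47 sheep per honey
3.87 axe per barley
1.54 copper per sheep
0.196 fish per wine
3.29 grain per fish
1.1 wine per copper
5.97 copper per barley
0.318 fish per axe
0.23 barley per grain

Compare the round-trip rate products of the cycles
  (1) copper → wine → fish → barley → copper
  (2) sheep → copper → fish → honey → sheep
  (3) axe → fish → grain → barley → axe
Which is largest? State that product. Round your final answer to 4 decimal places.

1.0040

(1) 1.1 × 0.196 × 0.78 × 5.97 = 1.00396
(2) 1.54 × 0.214 × 0.66 × 4.47 = 0.97227
(3) 0.318 × 3.29 × 0.23 × 3.87 = 0.93124
Highest is cycle (1) at 1.0040 (>1, arbitrage).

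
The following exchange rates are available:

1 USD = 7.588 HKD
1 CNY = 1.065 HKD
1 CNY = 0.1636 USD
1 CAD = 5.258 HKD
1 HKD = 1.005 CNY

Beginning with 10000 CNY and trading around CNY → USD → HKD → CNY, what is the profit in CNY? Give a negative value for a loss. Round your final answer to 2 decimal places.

10000 CNY × 0.1636 = 1636 USD
1636 USD × 7.588 = 12413.968 HKD
12413.968 HKD × 1.005 = 12476.03784 CNY
Net change: 12476.03784 − 10000 = 2476.03784 CNY

2476.04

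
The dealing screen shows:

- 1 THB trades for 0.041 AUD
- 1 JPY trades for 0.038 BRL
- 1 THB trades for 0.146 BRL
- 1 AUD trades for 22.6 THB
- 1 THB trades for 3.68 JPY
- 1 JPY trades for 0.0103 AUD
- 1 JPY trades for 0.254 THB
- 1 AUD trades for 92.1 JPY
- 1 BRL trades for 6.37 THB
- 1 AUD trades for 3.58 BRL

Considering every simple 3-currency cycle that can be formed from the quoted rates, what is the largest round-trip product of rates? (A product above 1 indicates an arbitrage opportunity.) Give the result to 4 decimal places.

THB→AUD→JPY→THB: 0.041 × 92.1 × 0.254 = 0.95913
THB→AUD→BRL→THB: 0.041 × 3.58 × 6.37 = 0.93499
THB→JPY→BRL→THB: 3.68 × 0.038 × 6.37 = 0.89078
THB→JPY→AUD→THB: 3.68 × 0.0103 × 22.6 = 0.85663
Maximum is THB→AUD→JPY→THB at 0.9591; no arbitrage — every cycle loses value.

0.9591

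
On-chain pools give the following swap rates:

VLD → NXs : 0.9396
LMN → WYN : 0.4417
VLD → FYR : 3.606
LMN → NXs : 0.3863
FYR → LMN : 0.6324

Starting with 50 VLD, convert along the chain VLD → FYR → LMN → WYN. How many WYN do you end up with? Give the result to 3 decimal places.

50.363

50 VLD × 3.606 = 180.3 FYR
180.3 FYR × 0.6324 = 114.02172 LMN
114.02172 LMN × 0.4417 = 50.363393724 WYN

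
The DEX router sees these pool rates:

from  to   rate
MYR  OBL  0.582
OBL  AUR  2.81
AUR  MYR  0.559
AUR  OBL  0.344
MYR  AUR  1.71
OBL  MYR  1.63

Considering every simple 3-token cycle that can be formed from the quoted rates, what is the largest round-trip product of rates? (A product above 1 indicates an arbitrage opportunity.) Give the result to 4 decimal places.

0.9588

OBL→MYR→AUR→OBL: 1.63 × 1.71 × 0.344 = 0.95883
OBL→AUR→MYR→OBL: 2.81 × 0.559 × 0.582 = 0.91420
Maximum is OBL→MYR→AUR→OBL at 0.9588; no arbitrage — every cycle loses value.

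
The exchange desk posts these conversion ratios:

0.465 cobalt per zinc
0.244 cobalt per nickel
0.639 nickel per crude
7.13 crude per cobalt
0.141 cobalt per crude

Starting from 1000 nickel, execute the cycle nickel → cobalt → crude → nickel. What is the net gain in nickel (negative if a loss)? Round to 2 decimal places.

1000 nickel × 0.244 = 244 cobalt
244 cobalt × 7.13 = 1739.72 crude
1739.72 crude × 0.639 = 1111.68108 nickel
Net change: 1111.68108 − 1000 = 111.68108 nickel

111.68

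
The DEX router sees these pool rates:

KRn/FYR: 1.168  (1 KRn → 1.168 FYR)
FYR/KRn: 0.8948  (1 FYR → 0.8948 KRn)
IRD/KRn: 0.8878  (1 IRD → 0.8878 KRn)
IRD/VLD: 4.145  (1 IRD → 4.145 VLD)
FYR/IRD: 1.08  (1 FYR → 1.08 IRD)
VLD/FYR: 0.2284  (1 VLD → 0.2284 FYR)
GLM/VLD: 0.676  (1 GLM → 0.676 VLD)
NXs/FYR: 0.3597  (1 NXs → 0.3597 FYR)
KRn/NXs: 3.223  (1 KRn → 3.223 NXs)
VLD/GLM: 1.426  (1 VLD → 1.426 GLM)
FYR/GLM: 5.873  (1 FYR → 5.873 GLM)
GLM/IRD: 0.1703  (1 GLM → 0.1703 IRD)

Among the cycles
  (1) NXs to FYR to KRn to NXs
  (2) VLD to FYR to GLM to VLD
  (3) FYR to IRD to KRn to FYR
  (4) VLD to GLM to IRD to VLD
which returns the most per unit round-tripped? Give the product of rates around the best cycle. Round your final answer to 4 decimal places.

1.1199

(1) 0.3597 × 0.8948 × 3.223 = 1.03735
(2) 0.2284 × 5.873 × 0.676 = 0.90678
(3) 1.08 × 0.8878 × 1.168 = 1.11991
(4) 1.426 × 0.1703 × 4.145 = 1.00660
Highest is cycle (3) at 1.1199 (>1, arbitrage).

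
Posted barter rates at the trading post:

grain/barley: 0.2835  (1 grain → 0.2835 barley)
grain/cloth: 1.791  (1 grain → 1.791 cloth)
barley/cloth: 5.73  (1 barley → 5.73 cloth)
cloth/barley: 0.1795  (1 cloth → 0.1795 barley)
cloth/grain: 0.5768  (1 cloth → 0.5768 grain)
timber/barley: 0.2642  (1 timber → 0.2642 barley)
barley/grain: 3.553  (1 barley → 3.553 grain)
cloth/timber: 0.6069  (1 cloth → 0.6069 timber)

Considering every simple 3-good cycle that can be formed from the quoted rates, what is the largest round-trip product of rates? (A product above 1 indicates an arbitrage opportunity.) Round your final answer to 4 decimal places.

cloth→barley→grain→cloth: 0.1795 × 3.553 × 1.791 = 1.14223
cloth→grain→barley→cloth: 0.5768 × 0.2835 × 5.73 = 0.93699
cloth→timber→barley→cloth: 0.6069 × 0.2642 × 5.73 = 0.91877
Maximum is cloth→barley→grain→cloth at 1.1422; arbitrage exists.

1.1422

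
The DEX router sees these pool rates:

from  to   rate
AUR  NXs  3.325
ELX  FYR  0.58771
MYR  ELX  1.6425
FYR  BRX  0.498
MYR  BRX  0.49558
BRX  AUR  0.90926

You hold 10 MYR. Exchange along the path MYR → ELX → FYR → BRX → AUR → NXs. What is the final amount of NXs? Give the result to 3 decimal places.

14.534

10 MYR × 1.6425 = 16.425 ELX
16.425 ELX × 0.58771 = 9.65313675 FYR
9.65313675 FYR × 0.498 = 4.8072621015 BRX
4.8072621015 BRX × 0.90926 = 4.37105113840989 AUR
4.37105113840989 AUR × 3.325 = 14.53374503521288425 NXs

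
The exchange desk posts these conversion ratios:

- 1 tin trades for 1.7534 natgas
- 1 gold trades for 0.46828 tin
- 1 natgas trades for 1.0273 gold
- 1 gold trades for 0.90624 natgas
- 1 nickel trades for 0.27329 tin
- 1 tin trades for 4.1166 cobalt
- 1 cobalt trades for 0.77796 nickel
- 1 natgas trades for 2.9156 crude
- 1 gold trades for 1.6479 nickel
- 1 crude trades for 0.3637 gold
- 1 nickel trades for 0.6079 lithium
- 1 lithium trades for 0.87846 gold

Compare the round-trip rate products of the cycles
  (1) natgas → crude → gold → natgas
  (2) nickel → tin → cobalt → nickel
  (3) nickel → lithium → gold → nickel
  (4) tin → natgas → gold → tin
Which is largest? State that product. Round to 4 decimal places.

(1) 2.9156 × 0.3637 × 0.90624 = 0.96098
(2) 0.27329 × 4.1166 × 0.77796 = 0.87522
(3) 0.6079 × 0.87846 × 1.6479 = 0.88000
(4) 1.7534 × 1.0273 × 0.46828 = 0.84350
Highest is cycle (1) at 0.9610 (≤1, no arbitrage).

0.9610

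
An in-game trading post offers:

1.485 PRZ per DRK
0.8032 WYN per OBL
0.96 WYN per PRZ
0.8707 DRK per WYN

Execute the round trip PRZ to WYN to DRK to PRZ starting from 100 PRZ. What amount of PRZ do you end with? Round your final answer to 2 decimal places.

124.13

100 PRZ × 0.96 = 96 WYN
96 WYN × 0.8707 = 83.5872 DRK
83.5872 DRK × 1.485 = 124.126992 PRZ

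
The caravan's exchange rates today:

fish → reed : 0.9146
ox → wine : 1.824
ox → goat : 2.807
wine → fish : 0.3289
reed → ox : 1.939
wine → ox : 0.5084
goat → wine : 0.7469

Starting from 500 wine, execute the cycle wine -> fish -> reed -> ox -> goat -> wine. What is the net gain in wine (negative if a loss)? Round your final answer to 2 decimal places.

111.43

500 wine × 0.3289 = 164.45 fish
164.45 fish × 0.9146 = 150.40597 reed
150.40597 reed × 1.939 = 291.63717583 ox
291.63717583 ox × 2.807 = 818.62555255481 goat
818.62555255481 goat × 0.7469 = 611.431425203187589 wine
Net change: 611.431425203187589 − 500 = 111.431425203187589 wine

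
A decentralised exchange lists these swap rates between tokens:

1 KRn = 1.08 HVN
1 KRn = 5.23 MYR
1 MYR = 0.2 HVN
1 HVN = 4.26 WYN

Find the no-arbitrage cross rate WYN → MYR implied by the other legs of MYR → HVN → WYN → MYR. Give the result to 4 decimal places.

1.1737

Known legs of the cycle: 0.2 × 4.26 = 0.852
For no arbitrage the full-cycle product must be 1, so the missing rate is 1 / 0.852 ≈ 1.173709.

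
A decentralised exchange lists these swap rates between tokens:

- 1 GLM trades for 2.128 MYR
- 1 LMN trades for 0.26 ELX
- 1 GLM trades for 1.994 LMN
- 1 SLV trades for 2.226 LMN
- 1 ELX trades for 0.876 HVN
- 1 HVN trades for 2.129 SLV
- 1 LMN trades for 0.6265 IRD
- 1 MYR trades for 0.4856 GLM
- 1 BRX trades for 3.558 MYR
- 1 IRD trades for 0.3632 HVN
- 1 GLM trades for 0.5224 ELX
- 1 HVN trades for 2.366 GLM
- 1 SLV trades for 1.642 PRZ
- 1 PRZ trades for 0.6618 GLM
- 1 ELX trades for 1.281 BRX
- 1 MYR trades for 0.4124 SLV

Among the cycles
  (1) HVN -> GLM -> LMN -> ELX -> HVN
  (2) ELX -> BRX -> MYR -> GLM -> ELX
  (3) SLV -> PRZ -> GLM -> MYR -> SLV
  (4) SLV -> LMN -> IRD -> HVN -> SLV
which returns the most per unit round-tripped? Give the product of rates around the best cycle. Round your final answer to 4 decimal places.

1.1562

(1) 2.366 × 1.994 × 0.26 × 0.876 = 1.07453
(2) 1.281 × 3.558 × 0.4856 × 0.5224 = 1.15621
(3) 1.642 × 0.6618 × 2.128 × 0.4124 = 0.95365
(4) 2.226 × 0.6265 × 0.3632 × 2.129 = 1.07837
Highest is cycle (2) at 1.1562 (>1, arbitrage).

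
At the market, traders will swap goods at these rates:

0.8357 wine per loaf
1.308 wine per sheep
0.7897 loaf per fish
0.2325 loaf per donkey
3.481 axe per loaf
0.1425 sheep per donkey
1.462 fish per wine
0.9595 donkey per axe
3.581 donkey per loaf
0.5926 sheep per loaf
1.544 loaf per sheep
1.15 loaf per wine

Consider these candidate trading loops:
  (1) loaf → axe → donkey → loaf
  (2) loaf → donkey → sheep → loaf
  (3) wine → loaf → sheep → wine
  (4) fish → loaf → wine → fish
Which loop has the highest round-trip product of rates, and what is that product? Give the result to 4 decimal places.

(1) 3.481 × 0.9595 × 0.2325 = 0.77655
(2) 3.581 × 0.1425 × 1.544 = 0.78789
(3) 1.15 × 0.5926 × 1.308 = 0.89139
(4) 0.7897 × 0.8357 × 1.462 = 0.96485
Highest is cycle (4) at 0.9649 (≤1, no arbitrage).

0.9649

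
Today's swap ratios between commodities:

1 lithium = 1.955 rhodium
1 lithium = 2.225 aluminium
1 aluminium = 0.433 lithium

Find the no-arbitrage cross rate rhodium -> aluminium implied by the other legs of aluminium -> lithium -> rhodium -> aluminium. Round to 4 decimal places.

1.1813

Known legs of the cycle: 0.433 × 1.955 = 0.846515
For no arbitrage the full-cycle product must be 1, so the missing rate is 1 / 0.846515 ≈ 1.181314.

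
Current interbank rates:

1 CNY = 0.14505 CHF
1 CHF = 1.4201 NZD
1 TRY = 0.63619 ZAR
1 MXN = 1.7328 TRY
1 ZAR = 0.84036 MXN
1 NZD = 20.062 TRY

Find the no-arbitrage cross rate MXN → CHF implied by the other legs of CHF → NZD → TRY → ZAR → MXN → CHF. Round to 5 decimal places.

0.06565

Known legs of the cycle: 1.4201 × 20.062 × 0.63619 × 0.84036 = 15.23159432295863208
For no arbitrage the full-cycle product must be 1, so the missing rate is 1 / 15.23159432295863208 ≈ 0.0656530.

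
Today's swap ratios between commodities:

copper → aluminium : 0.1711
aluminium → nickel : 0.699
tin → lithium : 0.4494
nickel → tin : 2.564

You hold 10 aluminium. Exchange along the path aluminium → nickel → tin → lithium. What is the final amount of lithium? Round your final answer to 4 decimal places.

8.0543

10 aluminium × 0.699 = 6.99 nickel
6.99 nickel × 2.564 = 17.92236 tin
17.92236 tin × 0.4494 = 8.054308584 lithium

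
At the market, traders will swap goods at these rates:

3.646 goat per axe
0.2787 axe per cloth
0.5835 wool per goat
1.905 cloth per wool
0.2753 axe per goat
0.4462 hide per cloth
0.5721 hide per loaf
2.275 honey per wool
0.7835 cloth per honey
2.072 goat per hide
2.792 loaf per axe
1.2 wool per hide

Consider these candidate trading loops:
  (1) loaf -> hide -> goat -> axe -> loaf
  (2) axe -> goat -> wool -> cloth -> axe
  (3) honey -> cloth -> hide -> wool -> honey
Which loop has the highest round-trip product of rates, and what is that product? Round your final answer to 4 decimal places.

1.1295

(1) 0.5721 × 2.072 × 0.2753 × 2.792 = 0.91114
(2) 3.646 × 0.5835 × 1.905 × 0.2787 = 1.12951
(3) 0.7835 × 0.4462 × 1.2 × 2.275 = 0.95440
Highest is cycle (2) at 1.1295 (>1, arbitrage).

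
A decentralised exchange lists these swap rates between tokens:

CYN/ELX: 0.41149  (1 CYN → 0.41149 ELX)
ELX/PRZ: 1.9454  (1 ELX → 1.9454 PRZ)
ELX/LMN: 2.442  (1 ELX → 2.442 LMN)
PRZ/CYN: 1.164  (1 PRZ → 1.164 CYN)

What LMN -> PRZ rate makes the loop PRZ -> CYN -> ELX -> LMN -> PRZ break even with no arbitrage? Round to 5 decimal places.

Known legs of the cycle: 1.164 × 0.41149 × 2.442 = 1.16965538712
For no arbitrage the full-cycle product must be 1, so the missing rate is 1 / 1.16965538712 ≈ 0.8549527.

0.85495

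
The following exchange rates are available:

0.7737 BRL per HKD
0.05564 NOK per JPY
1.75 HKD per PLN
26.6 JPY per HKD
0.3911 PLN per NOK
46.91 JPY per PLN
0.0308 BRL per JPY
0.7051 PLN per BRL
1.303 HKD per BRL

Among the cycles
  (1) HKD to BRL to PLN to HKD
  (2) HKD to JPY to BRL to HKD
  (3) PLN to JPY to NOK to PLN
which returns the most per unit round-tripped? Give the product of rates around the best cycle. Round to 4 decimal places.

(1) 0.7737 × 0.7051 × 1.75 = 0.95469
(2) 26.6 × 0.0308 × 1.303 = 1.06752
(3) 46.91 × 0.05564 × 0.3911 = 1.02080
Highest is cycle (2) at 1.0675 (>1, arbitrage).

1.0675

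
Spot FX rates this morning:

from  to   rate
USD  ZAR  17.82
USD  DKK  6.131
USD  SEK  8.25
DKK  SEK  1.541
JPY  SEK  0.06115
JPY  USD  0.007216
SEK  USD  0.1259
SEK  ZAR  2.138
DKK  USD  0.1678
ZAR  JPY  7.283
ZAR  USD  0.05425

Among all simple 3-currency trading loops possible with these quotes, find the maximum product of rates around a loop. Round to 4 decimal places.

1.1895

USD→DKK→SEK→USD: 6.131 × 1.541 × 0.1259 = 1.18949
USD→SEK→ZAR→USD: 8.25 × 2.138 × 0.05425 = 0.95689
SEK→ZAR→JPY→SEK: 2.138 × 7.283 × 0.06115 = 0.95217
USD→ZAR→JPY→USD: 17.82 × 7.283 × 0.007216 = 0.93651
Maximum is USD→DKK→SEK→USD at 1.1895; arbitrage exists.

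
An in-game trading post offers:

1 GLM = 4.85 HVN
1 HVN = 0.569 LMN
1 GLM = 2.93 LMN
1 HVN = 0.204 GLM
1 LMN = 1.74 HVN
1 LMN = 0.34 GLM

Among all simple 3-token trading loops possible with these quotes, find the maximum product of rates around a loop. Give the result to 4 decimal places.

1.0400

GLM→LMN→HVN→GLM: 2.93 × 1.74 × 0.204 = 1.04003
GLM→HVN→LMN→GLM: 4.85 × 0.569 × 0.34 = 0.93828
Maximum is GLM→LMN→HVN→GLM at 1.0400; arbitrage exists.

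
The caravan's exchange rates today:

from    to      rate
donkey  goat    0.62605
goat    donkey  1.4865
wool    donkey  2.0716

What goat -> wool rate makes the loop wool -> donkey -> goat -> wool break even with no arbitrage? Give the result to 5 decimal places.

Known legs of the cycle: 2.0716 × 0.62605 = 1.29692518
For no arbitrage the full-cycle product must be 1, so the missing rate is 1 / 1.29692518 ≈ 0.7710545.

0.77105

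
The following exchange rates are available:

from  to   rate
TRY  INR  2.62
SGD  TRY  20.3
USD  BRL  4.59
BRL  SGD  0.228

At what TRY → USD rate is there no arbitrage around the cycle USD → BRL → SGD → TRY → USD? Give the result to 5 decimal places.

0.04707

Known legs of the cycle: 4.59 × 0.228 × 20.3 = 21.244356
For no arbitrage the full-cycle product must be 1, so the missing rate is 1 / 21.244356 ≈ 0.0470713.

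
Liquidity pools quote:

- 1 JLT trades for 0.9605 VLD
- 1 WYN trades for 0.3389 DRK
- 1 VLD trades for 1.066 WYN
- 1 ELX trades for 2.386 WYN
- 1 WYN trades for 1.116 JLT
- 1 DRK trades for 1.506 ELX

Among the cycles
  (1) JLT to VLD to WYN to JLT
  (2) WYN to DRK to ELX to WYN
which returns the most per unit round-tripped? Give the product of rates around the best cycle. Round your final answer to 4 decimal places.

1.2178

(1) 0.9605 × 1.066 × 1.116 = 1.14266
(2) 0.3389 × 1.506 × 2.386 = 1.21777
Highest is cycle (2) at 1.2178 (>1, arbitrage).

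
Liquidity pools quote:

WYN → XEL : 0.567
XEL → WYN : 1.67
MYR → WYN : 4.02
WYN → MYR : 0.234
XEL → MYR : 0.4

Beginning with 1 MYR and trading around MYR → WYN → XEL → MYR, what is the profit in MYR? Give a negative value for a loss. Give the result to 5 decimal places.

-0.08826

1 MYR × 4.02 = 4.02 WYN
4.02 WYN × 0.567 = 2.27934 XEL
2.27934 XEL × 0.4 = 0.911736 MYR
Net change: 0.911736 − 1 = -0.088264 MYR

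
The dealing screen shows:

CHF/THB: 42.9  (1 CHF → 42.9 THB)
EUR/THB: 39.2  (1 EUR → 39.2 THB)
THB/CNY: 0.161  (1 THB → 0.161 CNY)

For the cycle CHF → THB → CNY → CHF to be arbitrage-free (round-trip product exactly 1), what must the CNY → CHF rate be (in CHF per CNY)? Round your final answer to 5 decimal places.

0.14478

Known legs of the cycle: 42.9 × 0.161 = 6.9069
For no arbitrage the full-cycle product must be 1, so the missing rate is 1 / 6.9069 ≈ 0.1447828.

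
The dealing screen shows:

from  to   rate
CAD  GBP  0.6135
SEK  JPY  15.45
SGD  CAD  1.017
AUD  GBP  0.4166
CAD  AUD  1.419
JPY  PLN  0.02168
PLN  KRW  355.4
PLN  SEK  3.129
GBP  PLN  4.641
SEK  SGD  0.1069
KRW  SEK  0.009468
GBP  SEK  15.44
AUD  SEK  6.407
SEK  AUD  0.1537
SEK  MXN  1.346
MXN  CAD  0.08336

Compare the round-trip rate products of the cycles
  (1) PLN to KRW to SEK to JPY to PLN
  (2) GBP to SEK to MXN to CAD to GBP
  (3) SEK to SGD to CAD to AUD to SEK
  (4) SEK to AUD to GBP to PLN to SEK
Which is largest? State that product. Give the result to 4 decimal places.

(1) 355.4 × 0.009468 × 15.45 × 0.02168 = 1.12710
(2) 15.44 × 1.346 × 0.08336 × 0.6135 = 1.06283
(3) 0.1069 × 1.017 × 1.419 × 6.407 = 0.98841
(4) 0.1537 × 0.4166 × 4.641 × 3.129 = 0.92984
Highest is cycle (1) at 1.1271 (>1, arbitrage).

1.1271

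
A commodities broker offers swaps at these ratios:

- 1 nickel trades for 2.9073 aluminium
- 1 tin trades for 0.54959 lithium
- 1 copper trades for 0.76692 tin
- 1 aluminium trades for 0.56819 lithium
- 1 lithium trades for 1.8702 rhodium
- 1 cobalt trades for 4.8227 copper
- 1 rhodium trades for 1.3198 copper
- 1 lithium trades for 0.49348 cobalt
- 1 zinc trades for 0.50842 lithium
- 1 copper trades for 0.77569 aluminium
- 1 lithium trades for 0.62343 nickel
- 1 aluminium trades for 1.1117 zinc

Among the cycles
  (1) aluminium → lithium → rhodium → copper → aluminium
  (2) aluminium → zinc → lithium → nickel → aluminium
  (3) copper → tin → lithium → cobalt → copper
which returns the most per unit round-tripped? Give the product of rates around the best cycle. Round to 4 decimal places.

1.0879

(1) 0.56819 × 1.8702 × 1.3198 × 0.77569 = 1.08787
(2) 1.1117 × 0.50842 × 0.62343 × 2.9073 = 1.02444
(3) 0.76692 × 0.54959 × 0.49348 × 4.8227 = 1.00311
Highest is cycle (1) at 1.0879 (>1, arbitrage).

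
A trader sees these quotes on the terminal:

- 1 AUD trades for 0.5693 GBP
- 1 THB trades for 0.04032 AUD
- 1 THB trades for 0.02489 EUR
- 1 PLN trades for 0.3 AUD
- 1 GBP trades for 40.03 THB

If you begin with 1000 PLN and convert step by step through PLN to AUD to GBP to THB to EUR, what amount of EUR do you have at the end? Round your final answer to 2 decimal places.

170.17

1000 PLN × 0.3 = 300 AUD
300 AUD × 0.5693 = 170.79 GBP
170.79 GBP × 40.03 = 6836.7237 THB
6836.7237 THB × 0.02489 = 170.166052893 EUR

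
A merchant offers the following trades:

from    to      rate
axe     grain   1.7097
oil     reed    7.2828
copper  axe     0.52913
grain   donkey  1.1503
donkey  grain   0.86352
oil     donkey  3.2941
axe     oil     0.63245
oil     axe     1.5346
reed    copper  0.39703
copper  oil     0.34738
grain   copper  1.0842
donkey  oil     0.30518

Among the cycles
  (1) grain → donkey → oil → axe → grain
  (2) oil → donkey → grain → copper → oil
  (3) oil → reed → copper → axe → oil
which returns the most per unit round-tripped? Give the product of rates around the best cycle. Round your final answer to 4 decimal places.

(1) 1.1503 × 0.30518 × 1.5346 × 1.7097 = 0.92105
(2) 3.2941 × 0.86352 × 1.0842 × 0.34738 = 1.07133
(3) 7.2828 × 0.39703 × 0.52913 × 0.63245 = 0.96763
Highest is cycle (2) at 1.0713 (>1, arbitrage).

1.0713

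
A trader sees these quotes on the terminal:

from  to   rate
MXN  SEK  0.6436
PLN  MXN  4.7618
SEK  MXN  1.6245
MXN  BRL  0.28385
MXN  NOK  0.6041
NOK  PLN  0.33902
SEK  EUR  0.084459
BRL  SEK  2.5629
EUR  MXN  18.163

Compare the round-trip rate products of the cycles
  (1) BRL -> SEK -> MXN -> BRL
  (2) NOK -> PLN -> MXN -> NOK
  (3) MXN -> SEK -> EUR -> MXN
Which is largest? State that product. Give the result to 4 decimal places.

(1) 2.5629 × 1.6245 × 0.28385 = 1.18179
(2) 0.33902 × 4.7618 × 0.6041 = 0.97523
(3) 0.6436 × 0.084459 × 18.163 = 0.98730
Highest is cycle (1) at 1.1818 (>1, arbitrage).

1.1818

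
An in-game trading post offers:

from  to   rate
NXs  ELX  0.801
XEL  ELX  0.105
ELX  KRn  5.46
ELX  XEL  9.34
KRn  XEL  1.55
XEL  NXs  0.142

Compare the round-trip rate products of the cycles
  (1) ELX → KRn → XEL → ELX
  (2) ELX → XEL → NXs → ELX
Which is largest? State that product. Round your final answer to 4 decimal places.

(1) 5.46 × 1.55 × 0.105 = 0.88862
(2) 9.34 × 0.142 × 0.801 = 1.06235
Highest is cycle (2) at 1.0624 (>1, arbitrage).

1.0624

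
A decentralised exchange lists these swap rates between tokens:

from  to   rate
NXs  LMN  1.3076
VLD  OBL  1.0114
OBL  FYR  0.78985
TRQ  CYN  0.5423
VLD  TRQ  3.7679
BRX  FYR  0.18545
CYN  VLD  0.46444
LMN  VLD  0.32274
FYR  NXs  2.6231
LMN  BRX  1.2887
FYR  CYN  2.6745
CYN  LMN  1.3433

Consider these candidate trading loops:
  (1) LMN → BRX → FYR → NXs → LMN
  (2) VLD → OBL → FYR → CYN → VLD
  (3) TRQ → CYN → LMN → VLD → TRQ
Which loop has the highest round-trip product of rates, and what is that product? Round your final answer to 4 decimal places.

0.9923

(1) 1.2887 × 0.18545 × 2.6231 × 1.3076 = 0.81973
(2) 1.0114 × 0.78985 × 2.6745 × 0.46444 = 0.99229
(3) 0.5423 × 1.3433 × 0.32274 × 3.7679 = 0.88586
Highest is cycle (2) at 0.9923 (≤1, no arbitrage).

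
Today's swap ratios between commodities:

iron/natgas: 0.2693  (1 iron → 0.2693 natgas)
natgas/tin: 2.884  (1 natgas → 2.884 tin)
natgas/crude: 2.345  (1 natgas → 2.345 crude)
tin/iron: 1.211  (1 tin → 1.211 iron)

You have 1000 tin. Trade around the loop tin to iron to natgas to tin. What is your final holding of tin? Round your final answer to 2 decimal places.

940.54

1000 tin × 1.211 = 1211 iron
1211 iron × 0.2693 = 326.1223 natgas
326.1223 natgas × 2.884 = 940.5367132 tin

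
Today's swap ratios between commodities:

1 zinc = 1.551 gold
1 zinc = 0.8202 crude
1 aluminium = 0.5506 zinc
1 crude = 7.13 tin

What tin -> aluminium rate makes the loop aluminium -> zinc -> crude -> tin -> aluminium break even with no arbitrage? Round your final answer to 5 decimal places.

0.31057

Known legs of the cycle: 0.5506 × 0.8202 × 7.13 = 3.2199231156
For no arbitrage the full-cycle product must be 1, so the missing rate is 1 / 3.2199231156 ≈ 0.3105664.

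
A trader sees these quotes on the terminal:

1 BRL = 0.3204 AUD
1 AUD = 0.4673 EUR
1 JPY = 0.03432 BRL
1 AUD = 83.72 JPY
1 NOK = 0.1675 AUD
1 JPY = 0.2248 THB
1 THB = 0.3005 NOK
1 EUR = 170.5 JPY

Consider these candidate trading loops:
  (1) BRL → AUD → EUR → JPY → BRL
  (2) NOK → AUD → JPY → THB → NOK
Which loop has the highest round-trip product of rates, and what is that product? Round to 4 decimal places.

0.9473

(1) 0.3204 × 0.4673 × 170.5 × 0.03432 = 0.87611
(2) 0.1675 × 83.72 × 0.2248 × 0.3005 = 0.94729
Highest is cycle (2) at 0.9473 (≤1, no arbitrage).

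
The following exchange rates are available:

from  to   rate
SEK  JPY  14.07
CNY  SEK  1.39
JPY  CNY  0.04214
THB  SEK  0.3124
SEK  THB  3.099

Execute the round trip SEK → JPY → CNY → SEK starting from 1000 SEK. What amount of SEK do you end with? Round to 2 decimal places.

824.14

1000 SEK × 14.07 = 14070 JPY
14070 JPY × 0.04214 = 592.9098 CNY
592.9098 CNY × 1.39 = 824.144622 SEK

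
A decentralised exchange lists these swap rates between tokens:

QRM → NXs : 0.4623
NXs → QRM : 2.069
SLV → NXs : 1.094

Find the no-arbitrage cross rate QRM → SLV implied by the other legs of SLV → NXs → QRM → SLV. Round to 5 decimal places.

Known legs of the cycle: 1.094 × 2.069 = 2.263486
For no arbitrage the full-cycle product must be 1, so the missing rate is 1 / 2.263486 ≈ 0.4417964.

0.44180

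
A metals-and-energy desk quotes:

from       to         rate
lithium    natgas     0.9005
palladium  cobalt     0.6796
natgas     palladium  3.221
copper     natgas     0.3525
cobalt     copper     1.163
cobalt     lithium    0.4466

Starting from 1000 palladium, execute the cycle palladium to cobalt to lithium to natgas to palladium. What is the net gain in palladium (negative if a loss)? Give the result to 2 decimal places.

-119.67

1000 palladium × 0.6796 = 679.6 cobalt
679.6 cobalt × 0.4466 = 303.50936 lithium
303.50936 lithium × 0.9005 = 273.31017868 natgas
273.31017868 natgas × 3.221 = 880.33208552828 palladium
Net change: 880.33208552828 − 1000 = -119.66791447172 palladium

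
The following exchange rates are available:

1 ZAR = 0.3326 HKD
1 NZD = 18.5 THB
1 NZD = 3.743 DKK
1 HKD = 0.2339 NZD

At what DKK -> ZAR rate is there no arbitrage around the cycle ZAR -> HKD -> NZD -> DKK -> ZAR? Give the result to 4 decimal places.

3.4342

Known legs of the cycle: 0.3326 × 0.2339 × 3.743 = 0.29118720902
For no arbitrage the full-cycle product must be 1, so the missing rate is 1 / 0.29118720902 ≈ 3.434217.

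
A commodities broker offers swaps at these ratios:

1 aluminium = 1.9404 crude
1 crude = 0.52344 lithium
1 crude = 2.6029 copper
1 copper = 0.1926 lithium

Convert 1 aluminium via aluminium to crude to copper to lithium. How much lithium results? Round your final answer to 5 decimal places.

0.97276

1 aluminium × 1.9404 = 1.9404 crude
1.9404 crude × 2.6029 = 5.05066716 copper
5.05066716 copper × 0.1926 = 0.972758495016 lithium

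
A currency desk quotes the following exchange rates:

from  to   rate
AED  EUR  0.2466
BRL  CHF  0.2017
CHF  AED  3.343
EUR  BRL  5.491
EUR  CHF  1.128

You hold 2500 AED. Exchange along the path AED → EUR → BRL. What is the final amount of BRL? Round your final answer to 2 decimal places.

3385.20

2500 AED × 0.2466 = 616.5 EUR
616.5 EUR × 5.491 = 3385.2015 BRL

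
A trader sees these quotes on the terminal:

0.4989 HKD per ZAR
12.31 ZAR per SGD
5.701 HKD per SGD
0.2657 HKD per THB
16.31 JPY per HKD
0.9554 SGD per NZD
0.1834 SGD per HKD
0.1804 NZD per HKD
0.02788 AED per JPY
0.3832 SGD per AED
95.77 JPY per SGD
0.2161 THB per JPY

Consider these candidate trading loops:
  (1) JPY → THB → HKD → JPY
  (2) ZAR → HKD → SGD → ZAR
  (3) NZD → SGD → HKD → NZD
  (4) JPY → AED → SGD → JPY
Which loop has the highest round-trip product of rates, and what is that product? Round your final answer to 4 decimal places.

(1) 0.2161 × 0.2657 × 16.31 = 0.93648
(2) 0.4989 × 0.1834 × 12.31 = 1.12634
(3) 0.9554 × 5.701 × 0.1804 = 0.98259
(4) 0.02788 × 0.3832 × 95.77 = 1.02317
Highest is cycle (2) at 1.1263 (>1, arbitrage).

1.1263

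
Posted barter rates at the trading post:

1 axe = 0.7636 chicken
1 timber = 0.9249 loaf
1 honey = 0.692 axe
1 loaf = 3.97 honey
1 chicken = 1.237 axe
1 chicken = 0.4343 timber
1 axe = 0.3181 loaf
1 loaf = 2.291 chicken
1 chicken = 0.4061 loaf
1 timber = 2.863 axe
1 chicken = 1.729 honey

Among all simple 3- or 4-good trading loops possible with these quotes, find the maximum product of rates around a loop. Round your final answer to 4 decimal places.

0.9495

axe→chicken→timber→axe: 0.7636 × 0.4343 × 2.863 = 0.94946
timber→loaf→chicken→timber: 0.9249 × 2.291 × 0.4343 = 0.92026
axe→chicken→honey→axe: 0.7636 × 1.729 × 0.692 = 0.91362
axe→loaf→chicken→timber→axe: 0.3181 × 2.291 × 0.4343 × 2.863 = 0.90615
axe→loaf→chicken→axe: 0.3181 × 2.291 × 1.237 = 0.90148
axe→loaf→honey→axe: 0.3181 × 3.97 × 0.692 = 0.87390
axe→loaf→chicken→honey→axe: 0.3181 × 2.291 × 1.729 × 0.692 = 0.87195
axe→chicken→loaf→honey→axe: 0.7636 × 0.4061 × 3.97 × 0.692 = 0.85191
Maximum is axe→chicken→timber→axe at 0.9495; no arbitrage — every cycle loses value.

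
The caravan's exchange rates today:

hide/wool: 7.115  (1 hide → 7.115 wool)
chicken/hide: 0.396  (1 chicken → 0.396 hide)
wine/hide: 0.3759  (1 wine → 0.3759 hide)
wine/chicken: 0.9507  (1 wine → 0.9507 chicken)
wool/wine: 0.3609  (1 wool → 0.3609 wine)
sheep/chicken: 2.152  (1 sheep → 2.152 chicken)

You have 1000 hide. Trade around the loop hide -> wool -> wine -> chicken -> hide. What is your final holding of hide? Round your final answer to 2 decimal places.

1000 hide × 7.115 = 7115 wool
7115 wool × 0.3609 = 2567.8035 wine
2567.8035 wine × 0.9507 = 2441.21078745 chicken
2441.21078745 chicken × 0.396 = 966.7194718302 hide

966.72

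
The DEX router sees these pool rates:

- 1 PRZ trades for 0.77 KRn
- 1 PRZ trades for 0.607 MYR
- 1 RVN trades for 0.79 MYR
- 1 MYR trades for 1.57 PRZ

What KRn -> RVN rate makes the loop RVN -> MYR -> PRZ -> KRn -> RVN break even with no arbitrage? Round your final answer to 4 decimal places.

Known legs of the cycle: 0.79 × 1.57 × 0.77 = 0.955031
For no arbitrage the full-cycle product must be 1, so the missing rate is 1 / 0.955031 ≈ 1.047086.

1.0471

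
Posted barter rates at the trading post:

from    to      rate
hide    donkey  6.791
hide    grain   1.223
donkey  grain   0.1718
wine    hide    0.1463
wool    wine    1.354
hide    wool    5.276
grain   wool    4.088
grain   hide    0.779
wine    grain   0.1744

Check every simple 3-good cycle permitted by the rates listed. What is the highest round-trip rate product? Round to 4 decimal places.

1.0451

wool→wine→hide→wool: 1.354 × 0.1463 × 5.276 = 1.04512
wool→wine→grain→wool: 1.354 × 0.1744 × 4.088 = 0.96533
donkey→grain→hide→donkey: 0.1718 × 0.779 × 6.791 = 0.90885
Maximum is wool→wine→hide→wool at 1.0451; arbitrage exists.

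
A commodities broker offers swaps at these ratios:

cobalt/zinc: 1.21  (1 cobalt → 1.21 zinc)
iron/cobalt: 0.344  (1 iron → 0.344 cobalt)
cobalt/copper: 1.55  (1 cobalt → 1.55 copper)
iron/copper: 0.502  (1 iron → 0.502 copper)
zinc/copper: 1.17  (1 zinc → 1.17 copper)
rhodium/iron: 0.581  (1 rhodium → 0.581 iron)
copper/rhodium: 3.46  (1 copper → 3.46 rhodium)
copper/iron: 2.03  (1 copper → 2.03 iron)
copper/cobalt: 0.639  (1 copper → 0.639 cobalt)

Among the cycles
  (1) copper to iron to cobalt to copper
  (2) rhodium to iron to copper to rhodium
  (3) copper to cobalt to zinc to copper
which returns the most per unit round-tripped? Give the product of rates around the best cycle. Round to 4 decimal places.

(1) 2.03 × 0.344 × 1.55 = 1.08240
(2) 0.581 × 0.502 × 3.46 = 1.00915
(3) 0.639 × 1.21 × 1.17 = 0.90463
Highest is cycle (1) at 1.0824 (>1, arbitrage).

1.0824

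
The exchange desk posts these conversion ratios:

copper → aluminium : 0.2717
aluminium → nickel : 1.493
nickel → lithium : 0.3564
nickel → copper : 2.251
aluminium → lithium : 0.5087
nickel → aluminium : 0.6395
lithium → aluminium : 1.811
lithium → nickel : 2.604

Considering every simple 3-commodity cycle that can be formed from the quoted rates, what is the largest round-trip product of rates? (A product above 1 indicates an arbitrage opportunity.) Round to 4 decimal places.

0.9636

aluminium→nickel→lithium→aluminium: 1.493 × 0.3564 × 1.811 = 0.96364
aluminium→nickel→copper→aluminium: 1.493 × 2.251 × 0.2717 = 0.91311
aluminium→lithium→nickel→aluminium: 0.5087 × 2.604 × 0.6395 = 0.84712
Maximum is aluminium→nickel→lithium→aluminium at 0.9636; no arbitrage — every cycle loses value.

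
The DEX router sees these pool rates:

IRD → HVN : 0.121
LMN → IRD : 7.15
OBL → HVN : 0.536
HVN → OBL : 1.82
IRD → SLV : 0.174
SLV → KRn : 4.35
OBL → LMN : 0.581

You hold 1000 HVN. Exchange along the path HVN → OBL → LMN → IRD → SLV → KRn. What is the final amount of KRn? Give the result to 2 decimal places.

1000 HVN × 1.82 = 1820 OBL
1820 OBL × 0.581 = 1057.42 LMN
1057.42 LMN × 7.15 = 7560.553 IRD
7560.553 IRD × 0.174 = 1315.536222 SLV
1315.536222 SLV × 4.35 = 5722.5825657 KRn

5722.58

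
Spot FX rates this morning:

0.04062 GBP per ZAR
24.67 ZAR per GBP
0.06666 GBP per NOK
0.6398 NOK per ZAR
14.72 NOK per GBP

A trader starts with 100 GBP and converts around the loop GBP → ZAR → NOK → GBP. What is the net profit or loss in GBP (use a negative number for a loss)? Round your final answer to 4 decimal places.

100 GBP × 24.67 = 2467 ZAR
2467 ZAR × 0.6398 = 1578.3866 NOK
1578.3866 NOK × 0.06666 = 105.215250756 GBP
Net change: 105.215250756 − 100 = 5.215250756 GBP

5.2153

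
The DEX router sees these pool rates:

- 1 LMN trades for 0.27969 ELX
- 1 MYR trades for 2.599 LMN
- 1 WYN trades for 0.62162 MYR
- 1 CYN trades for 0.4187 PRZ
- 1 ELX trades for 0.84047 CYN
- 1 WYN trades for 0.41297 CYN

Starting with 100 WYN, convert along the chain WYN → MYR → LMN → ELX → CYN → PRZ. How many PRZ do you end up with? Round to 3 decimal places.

100 WYN × 0.62162 = 62.162 MYR
62.162 MYR × 2.599 = 161.559038 LMN
161.559038 LMN × 0.27969 = 45.18644733822 ELX
45.18644733822 ELX × 0.84047 = 37.9778533943537634 CYN
37.9778533943537634 CYN × 0.4187 = 15.90132721621592073558 PRZ

15.901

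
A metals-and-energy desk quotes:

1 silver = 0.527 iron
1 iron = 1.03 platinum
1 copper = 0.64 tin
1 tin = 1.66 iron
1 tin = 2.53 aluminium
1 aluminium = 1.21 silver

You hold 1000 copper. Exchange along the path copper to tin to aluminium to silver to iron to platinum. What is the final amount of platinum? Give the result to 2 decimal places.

1000 copper × 0.64 = 640 tin
640 tin × 2.53 = 1619.2 aluminium
1619.2 aluminium × 1.21 = 1959.232 silver
1959.232 silver × 0.527 = 1032.515264 iron
1032.515264 iron × 1.03 = 1063.49072192 platinum

1063.49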